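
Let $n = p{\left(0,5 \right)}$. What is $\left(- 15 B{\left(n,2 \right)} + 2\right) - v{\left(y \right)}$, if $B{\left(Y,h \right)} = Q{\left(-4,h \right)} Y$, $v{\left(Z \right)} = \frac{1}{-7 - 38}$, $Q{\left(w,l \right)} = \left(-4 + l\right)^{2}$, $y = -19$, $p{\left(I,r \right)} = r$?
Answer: $- \frac{13409}{45} \approx -297.98$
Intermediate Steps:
$v{\left(Z \right)} = - \frac{1}{45}$ ($v{\left(Z \right)} = \frac{1}{-45} = - \frac{1}{45}$)
$n = 5$
$B{\left(Y,h \right)} = Y \left(-4 + h\right)^{2}$ ($B{\left(Y,h \right)} = \left(-4 + h\right)^{2} Y = Y \left(-4 + h\right)^{2}$)
$\left(- 15 B{\left(n,2 \right)} + 2\right) - v{\left(y \right)} = \left(- 15 \cdot 5 \left(-4 + 2\right)^{2} + 2\right) - - \frac{1}{45} = \left(- 15 \cdot 5 \left(-2\right)^{2} + 2\right) + \frac{1}{45} = \left(- 15 \cdot 5 \cdot 4 + 2\right) + \frac{1}{45} = \left(\left(-15\right) 20 + 2\right) + \frac{1}{45} = \left(-300 + 2\right) + \frac{1}{45} = -298 + \frac{1}{45} = - \frac{13409}{45}$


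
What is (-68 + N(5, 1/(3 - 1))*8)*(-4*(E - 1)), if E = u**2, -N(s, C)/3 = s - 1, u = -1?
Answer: 0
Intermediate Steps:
N(s, C) = 3 - 3*s (N(s, C) = -3*(s - 1) = -3*(-1 + s) = 3 - 3*s)
E = 1 (E = (-1)**2 = 1)
(-68 + N(5, 1/(3 - 1))*8)*(-4*(E - 1)) = (-68 + (3 - 3*5)*8)*(-4*(1 - 1)) = (-68 + (3 - 15)*8)*(-4*0) = (-68 - 12*8)*0 = (-68 - 96)*0 = -164*0 = 0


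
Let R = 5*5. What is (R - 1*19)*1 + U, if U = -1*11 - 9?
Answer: -14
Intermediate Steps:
U = -20 (U = -11 - 9 = -20)
R = 25
(R - 1*19)*1 + U = (25 - 1*19)*1 - 20 = (25 - 19)*1 - 20 = 6*1 - 20 = 6 - 20 = -14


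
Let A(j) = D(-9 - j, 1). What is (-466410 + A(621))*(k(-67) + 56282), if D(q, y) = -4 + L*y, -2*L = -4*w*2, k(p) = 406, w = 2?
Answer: -26439623328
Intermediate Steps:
L = 8 (L = -(-4*2)*2/2 = -(-4)*2 = -1/2*(-16) = 8)
D(q, y) = -4 + 8*y
A(j) = 4 (A(j) = -4 + 8*1 = -4 + 8 = 4)
(-466410 + A(621))*(k(-67) + 56282) = (-466410 + 4)*(406 + 56282) = -466406*56688 = -26439623328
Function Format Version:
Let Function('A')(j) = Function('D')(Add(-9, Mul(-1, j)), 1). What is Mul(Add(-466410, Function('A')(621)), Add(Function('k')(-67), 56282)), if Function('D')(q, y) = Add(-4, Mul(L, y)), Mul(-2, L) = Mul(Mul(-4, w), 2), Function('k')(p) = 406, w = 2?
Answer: -26439623328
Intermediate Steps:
L = 8 (L = Mul(Rational(-1, 2), Mul(Mul(-4, 2), 2)) = Mul(Rational(-1, 2), Mul(-8, 2)) = Mul(Rational(-1, 2), -16) = 8)
Function('D')(q, y) = Add(-4, Mul(8, y))
Function('A')(j) = 4 (Function('A')(j) = Add(-4, Mul(8, 1)) = Add(-4, 8) = 4)
Mul(Add(-466410, Function('A')(621)), Add(Function('k')(-67), 56282)) = Mul(Add(-466410, 4), Add(406, 56282)) = Mul(-466406, 56688) = -26439623328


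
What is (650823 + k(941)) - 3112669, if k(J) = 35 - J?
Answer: -2462752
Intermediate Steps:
(650823 + k(941)) - 3112669 = (650823 + (35 - 1*941)) - 3112669 = (650823 + (35 - 941)) - 3112669 = (650823 - 906) - 3112669 = 649917 - 3112669 = -2462752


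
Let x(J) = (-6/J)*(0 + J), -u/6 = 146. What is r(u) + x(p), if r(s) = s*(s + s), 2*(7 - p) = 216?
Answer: 1534746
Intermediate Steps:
p = -101 (p = 7 - ½*216 = 7 - 108 = -101)
u = -876 (u = -6*146 = -876)
r(s) = 2*s² (r(s) = s*(2*s) = 2*s²)
x(J) = -6 (x(J) = (-6/J)*J = -6)
r(u) + x(p) = 2*(-876)² - 6 = 2*767376 - 6 = 1534752 - 6 = 1534746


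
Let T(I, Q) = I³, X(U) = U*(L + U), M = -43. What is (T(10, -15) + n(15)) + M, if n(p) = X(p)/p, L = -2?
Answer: 970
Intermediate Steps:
X(U) = U*(-2 + U)
n(p) = -2 + p (n(p) = (p*(-2 + p))/p = -2 + p)
(T(10, -15) + n(15)) + M = (10³ + (-2 + 15)) - 43 = (1000 + 13) - 43 = 1013 - 43 = 970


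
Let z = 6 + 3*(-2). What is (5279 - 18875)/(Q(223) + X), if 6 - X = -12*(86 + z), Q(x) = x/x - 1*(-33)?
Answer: -3399/268 ≈ -12.683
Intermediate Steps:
Q(x) = 34 (Q(x) = 1 + 33 = 34)
z = 0 (z = 6 - 6 = 0)
X = 1038 (X = 6 - (-12)*(86 + 0) = 6 - (-12)*86 = 6 - 1*(-1032) = 6 + 1032 = 1038)
(5279 - 18875)/(Q(223) + X) = (5279 - 18875)/(34 + 1038) = -13596/1072 = -13596*1/1072 = -3399/268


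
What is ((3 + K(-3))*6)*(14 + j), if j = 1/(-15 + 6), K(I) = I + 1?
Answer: 250/3 ≈ 83.333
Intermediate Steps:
K(I) = 1 + I
j = -⅑ (j = 1/(-9) = -⅑ ≈ -0.11111)
((3 + K(-3))*6)*(14 + j) = ((3 + (1 - 3))*6)*(14 - ⅑) = ((3 - 2)*6)*(125/9) = (1*6)*(125/9) = 6*(125/9) = 250/3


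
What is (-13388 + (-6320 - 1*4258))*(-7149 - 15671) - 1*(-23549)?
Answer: 546927669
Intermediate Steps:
(-13388 + (-6320 - 1*4258))*(-7149 - 15671) - 1*(-23549) = (-13388 + (-6320 - 4258))*(-22820) + 23549 = (-13388 - 10578)*(-22820) + 23549 = -23966*(-22820) + 23549 = 546904120 + 23549 = 546927669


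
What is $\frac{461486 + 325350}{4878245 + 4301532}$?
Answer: $\frac{786836}{9179777} \approx 0.085714$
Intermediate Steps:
$\frac{461486 + 325350}{4878245 + 4301532} = \frac{786836}{9179777}$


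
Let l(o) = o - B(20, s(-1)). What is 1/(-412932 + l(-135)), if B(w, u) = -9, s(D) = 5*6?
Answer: -1/413058 ≈ -2.4210e-6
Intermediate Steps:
s(D) = 30
l(o) = 9 + o (l(o) = o - 1*(-9) = o + 9 = 9 + o)
1/(-412932 + l(-135)) = 1/(-412932 + (9 - 135)) = 1/(-412932 - 126) = 1/(-413058) = -1/413058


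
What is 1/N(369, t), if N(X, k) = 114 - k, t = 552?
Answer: -1/438 ≈ -0.0022831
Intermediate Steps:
1/N(369, t) = 1/(114 - 1*552) = 1/(114 - 552) = 1/(-438) = -1/438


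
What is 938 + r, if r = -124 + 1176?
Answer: 1990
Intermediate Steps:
r = 1052
938 + r = 938 + 1052 = 1990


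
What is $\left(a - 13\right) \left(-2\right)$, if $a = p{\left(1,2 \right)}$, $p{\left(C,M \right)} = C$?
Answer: $24$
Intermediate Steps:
$a = 1$
$\left(a - 13\right) \left(-2\right) = \left(1 - 13\right) \left(-2\right) = \left(-12\right) \left(-2\right) = 24$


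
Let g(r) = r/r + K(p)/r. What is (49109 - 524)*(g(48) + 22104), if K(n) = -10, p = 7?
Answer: 8591690425/8 ≈ 1.0740e+9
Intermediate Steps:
g(r) = 1 - 10/r (g(r) = r/r - 10/r = 1 - 10/r)
(49109 - 524)*(g(48) + 22104) = (49109 - 524)*((-10 + 48)/48 + 22104) = 48585*((1/48)*38 + 22104) = 48585*(19/24 + 22104) = 48585*(530515/24) = 8591690425/8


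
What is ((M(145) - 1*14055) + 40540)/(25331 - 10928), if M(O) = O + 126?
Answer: 26756/14403 ≈ 1.8577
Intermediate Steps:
M(O) = 126 + O
((M(145) - 1*14055) + 40540)/(25331 - 10928) = (((126 + 145) - 1*14055) + 40540)/(25331 - 10928) = ((271 - 14055) + 40540)/14403 = (-13784 + 40540)*(1/14403) = 26756*(1/14403) = 26756/14403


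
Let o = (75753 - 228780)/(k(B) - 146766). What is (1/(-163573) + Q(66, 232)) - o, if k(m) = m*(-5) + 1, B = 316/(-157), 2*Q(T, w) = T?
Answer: 40146917934251/1256269265275 ≈ 31.957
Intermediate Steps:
Q(T, w) = T/2
B = -316/157 (B = 316*(-1/157) = -316/157 ≈ -2.0127)
k(m) = 1 - 5*m (k(m) = -5*m + 1 = 1 - 5*m)
o = 8008413/7680175 (o = (75753 - 228780)/((1 - 5*(-316/157)) - 146766) = -153027/((1 + 1580/157) - 146766) = -153027/(1737/157 - 146766) = -153027/(-23040525/157) = -153027*(-157/23040525) = 8008413/7680175 ≈ 1.0427)
(1/(-163573) + Q(66, 232)) - o = (1/(-163573) + (1/2)*66) - 1*8008413/7680175 = (-1/163573 + 33) - 8008413/7680175 = 5397908/163573 - 8008413/7680175 = 40146917934251/1256269265275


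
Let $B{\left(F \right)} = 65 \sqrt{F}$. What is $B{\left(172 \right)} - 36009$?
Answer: $-36009 + 130 \sqrt{43} \approx -35157.0$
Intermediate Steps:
$B{\left(172 \right)} - 36009 = 65 \sqrt{172} - 36009 = 65 \cdot 2 \sqrt{43} - 36009 = 130 \sqrt{43} - 36009 = -36009 + 130 \sqrt{43}$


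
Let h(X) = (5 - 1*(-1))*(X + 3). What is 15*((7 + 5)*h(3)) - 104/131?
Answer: 848776/131 ≈ 6479.2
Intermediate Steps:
h(X) = 18 + 6*X (h(X) = (5 + 1)*(3 + X) = 6*(3 + X) = 18 + 6*X)
15*((7 + 5)*h(3)) - 104/131 = 15*((7 + 5)*(18 + 6*3)) - 104/131 = 15*(12*(18 + 18)) - 104*1/131 = 15*(12*36) - 104/131 = 15*432 - 104/131 = 6480 - 104/131 = 848776/131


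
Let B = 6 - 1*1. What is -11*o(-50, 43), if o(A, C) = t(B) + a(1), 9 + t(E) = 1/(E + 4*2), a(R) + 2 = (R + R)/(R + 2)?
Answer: 4400/39 ≈ 112.82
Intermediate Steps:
B = 5 (B = 6 - 1 = 5)
a(R) = -2 + 2*R/(2 + R) (a(R) = -2 + (R + R)/(R + 2) = -2 + (2*R)/(2 + R) = -2 + 2*R/(2 + R))
t(E) = -9 + 1/(8 + E) (t(E) = -9 + 1/(E + 4*2) = -9 + 1/(E + 8) = -9 + 1/(8 + E))
o(A, C) = -400/39 (o(A, C) = (-71 - 9*5)/(8 + 5) - 4/(2 + 1) = (-71 - 45)/13 - 4/3 = (1/13)*(-116) - 4*⅓ = -116/13 - 4/3 = -400/39)
-11*o(-50, 43) = -11*(-400/39) = 4400/39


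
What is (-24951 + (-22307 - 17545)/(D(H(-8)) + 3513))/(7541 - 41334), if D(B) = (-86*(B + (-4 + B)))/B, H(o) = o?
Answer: 41164125/55724657 ≈ 0.73871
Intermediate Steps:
D(B) = (344 - 172*B)/B (D(B) = (-86*(-4 + 2*B))/B = (344 - 172*B)/B)
(-24951 + (-22307 - 17545)/(D(H(-8)) + 3513))/(7541 - 41334) = (-24951 + (-22307 - 17545)/((-172 + 344/(-8)) + 3513))/(7541 - 41334) = (-24951 - 39852/((-172 + 344*(-⅛)) + 3513))/(-33793) = (-24951 - 39852/((-172 - 43) + 3513))*(-1/33793) = (-24951 - 39852/(-215 + 3513))*(-1/33793) = (-24951 - 39852/3298)*(-1/33793) = (-24951 - 39852*1/3298)*(-1/33793) = (-24951 - 19926/1649)*(-1/33793) = -41164125/1649*(-1/33793) = 41164125/55724657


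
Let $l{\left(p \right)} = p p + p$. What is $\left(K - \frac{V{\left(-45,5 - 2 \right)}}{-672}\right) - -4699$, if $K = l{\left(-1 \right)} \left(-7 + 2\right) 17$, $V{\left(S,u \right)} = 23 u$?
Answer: $\frac{1052599}{224} \approx 4699.1$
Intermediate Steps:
$l{\left(p \right)} = p + p^{2}$ ($l{\left(p \right)} = p^{2} + p = p + p^{2}$)
$K = 0$ ($K = - (1 - 1) \left(-7 + 2\right) 17 = \left(-1\right) 0 \left(\left(-5\right) 17\right) = 0 \left(-85\right) = 0$)
$\left(K - \frac{V{\left(-45,5 - 2 \right)}}{-672}\right) - -4699 = \left(0 - \frac{23 \left(5 - 2\right)}{-672}\right) - -4699 = \left(0 - 23 \cdot 3 \left(- \frac{1}{672}\right)\right) + 4699 = \left(0 - 69 \left(- \frac{1}{672}\right)\right) + 4699 = \left(0 - - \frac{23}{224}\right) + 4699 = \left(0 + \frac{23}{224}\right) + 4699 = \frac{23}{224} + 4699 = \frac{1052599}{224}$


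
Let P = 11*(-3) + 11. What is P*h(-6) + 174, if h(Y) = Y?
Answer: 306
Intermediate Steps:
P = -22 (P = -33 + 11 = -22)
P*h(-6) + 174 = -22*(-6) + 174 = 132 + 174 = 306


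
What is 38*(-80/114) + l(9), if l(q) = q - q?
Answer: -80/3 ≈ -26.667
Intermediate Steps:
l(q) = 0
38*(-80/114) + l(9) = 38*(-80/114) + 0 = 38*(-80*1/114) + 0 = 38*(-40/57) + 0 = -80/3 + 0 = -80/3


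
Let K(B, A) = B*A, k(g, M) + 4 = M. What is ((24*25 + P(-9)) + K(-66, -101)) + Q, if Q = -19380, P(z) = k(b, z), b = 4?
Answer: -12127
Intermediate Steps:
k(g, M) = -4 + M
P(z) = -4 + z
K(B, A) = A*B
((24*25 + P(-9)) + K(-66, -101)) + Q = ((24*25 + (-4 - 9)) - 101*(-66)) - 19380 = ((600 - 13) + 6666) - 19380 = (587 + 6666) - 19380 = 7253 - 19380 = -12127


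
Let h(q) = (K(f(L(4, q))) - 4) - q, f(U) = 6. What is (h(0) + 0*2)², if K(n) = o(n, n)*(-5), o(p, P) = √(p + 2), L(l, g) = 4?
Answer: 216 + 80*√2 ≈ 329.14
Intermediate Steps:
o(p, P) = √(2 + p)
K(n) = -5*√(2 + n) (K(n) = √(2 + n)*(-5) = -5*√(2 + n))
h(q) = -4 - q - 10*√2 (h(q) = (-5*√(2 + 6) - 4) - q = (-10*√2 - 4) - q = (-4 - 10*√2) - q = -4 - q - 10*√2)
(h(0) + 0*2)² = ((-4 - 1*0 - 10*√2) + 0*2)² = ((-4 + 0 - 10*√2) + 0)² = ((-4 - 10*√2) + 0)² = (-4 - 10*√2)²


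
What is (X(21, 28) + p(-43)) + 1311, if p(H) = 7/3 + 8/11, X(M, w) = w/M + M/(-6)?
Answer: 86585/66 ≈ 1311.9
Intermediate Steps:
X(M, w) = -M/6 + w/M (X(M, w) = w/M + M*(-⅙) = w/M - M/6 = -M/6 + w/M)
p(H) = 101/33 (p(H) = 7*(⅓) + 8*(1/11) = 7/3 + 8/11 = 101/33)
(X(21, 28) + p(-43)) + 1311 = ((-⅙*21 + 28/21) + 101/33) + 1311 = ((-7/2 + 28*(1/21)) + 101/33) + 1311 = ((-7/2 + 4/3) + 101/33) + 1311 = (-13/6 + 101/33) + 1311 = 59/66 + 1311 = 86585/66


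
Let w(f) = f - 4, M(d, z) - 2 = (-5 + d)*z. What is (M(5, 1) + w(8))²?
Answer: 36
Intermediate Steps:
M(d, z) = 2 + z*(-5 + d) (M(d, z) = 2 + (-5 + d)*z = 2 + z*(-5 + d))
w(f) = -4 + f
(M(5, 1) + w(8))² = ((2 - 5*1 + 5*1) + (-4 + 8))² = ((2 - 5 + 5) + 4)² = (2 + 4)² = 6² = 36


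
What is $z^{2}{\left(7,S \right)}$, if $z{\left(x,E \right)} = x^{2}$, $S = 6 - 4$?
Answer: $2401$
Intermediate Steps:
$S = 2$
$z^{2}{\left(7,S \right)} = \left(7^{2}\right)^{2} = 49^{2} = 2401$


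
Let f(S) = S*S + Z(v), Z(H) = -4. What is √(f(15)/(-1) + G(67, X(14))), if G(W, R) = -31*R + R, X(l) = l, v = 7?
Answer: I*√641 ≈ 25.318*I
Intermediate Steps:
G(W, R) = -30*R
f(S) = -4 + S² (f(S) = S*S - 4 = S² - 4 = -4 + S²)
√(f(15)/(-1) + G(67, X(14))) = √((-4 + 15²)/(-1) - 30*14) = √(-(-4 + 225) - 420) = √(-1*221 - 420) = √(-221 - 420) = √(-641) = I*√641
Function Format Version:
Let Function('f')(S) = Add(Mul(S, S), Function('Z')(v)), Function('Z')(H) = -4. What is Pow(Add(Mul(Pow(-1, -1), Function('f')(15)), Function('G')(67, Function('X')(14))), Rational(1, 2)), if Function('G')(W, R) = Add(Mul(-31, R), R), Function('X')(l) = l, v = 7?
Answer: Mul(I, Pow(641, Rational(1, 2))) ≈ Mul(25.318, I)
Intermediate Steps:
Function('G')(W, R) = Mul(-30, R)
Function('f')(S) = Add(-4, Pow(S, 2)) (Function('f')(S) = Add(Mul(S, S), -4) = Add(Pow(S, 2), -4) = Add(-4, Pow(S, 2)))
Pow(Add(Mul(Pow(-1, -1), Function('f')(15)), Function('G')(67, Function('X')(14))), Rational(1, 2)) = Pow(Add(Mul(Pow(-1, -1), Add(-4, Pow(15, 2))), Mul(-30, 14)), Rational(1, 2)) = Pow(Add(Mul(-1, Add(-4, 225)), -420), Rational(1, 2)) = Pow(Add(Mul(-1, 221), -420), Rational(1, 2)) = Pow(Add(-221, -420), Rational(1, 2)) = Pow(-641, Rational(1, 2)) = Mul(I, Pow(641, Rational(1, 2)))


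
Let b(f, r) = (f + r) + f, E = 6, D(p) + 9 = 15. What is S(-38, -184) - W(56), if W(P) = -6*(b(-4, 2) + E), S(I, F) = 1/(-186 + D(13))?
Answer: -1/180 ≈ -0.0055556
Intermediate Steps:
D(p) = 6 (D(p) = -9 + 15 = 6)
b(f, r) = r + 2*f
S(I, F) = -1/180 (S(I, F) = 1/(-186 + 6) = 1/(-180) = -1/180)
W(P) = 0 (W(P) = -6*((2 + 2*(-4)) + 6) = -6*((2 - 8) + 6) = -6*(-6 + 6) = -6*0 = 0)
S(-38, -184) - W(56) = -1/180 - 1*0 = -1/180 + 0 = -1/180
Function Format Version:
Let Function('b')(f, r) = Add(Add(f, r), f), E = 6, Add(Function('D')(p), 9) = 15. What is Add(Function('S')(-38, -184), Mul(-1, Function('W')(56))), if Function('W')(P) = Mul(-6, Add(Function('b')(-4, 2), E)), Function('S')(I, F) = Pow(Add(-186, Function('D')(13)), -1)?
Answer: Rational(-1, 180) ≈ -0.0055556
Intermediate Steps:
Function('D')(p) = 6 (Function('D')(p) = Add(-9, 15) = 6)
Function('b')(f, r) = Add(r, Mul(2, f))
Function('S')(I, F) = Rational(-1, 180) (Function('S')(I, F) = Pow(Add(-186, 6), -1) = Pow(-180, -1) = Rational(-1, 180))
Function('W')(P) = 0 (Function('W')(P) = Mul(-6, Add(Add(2, Mul(2, -4)), 6)) = Mul(-6, Add(Add(2, -8), 6)) = Mul(-6, Add(-6, 6)) = Mul(-6, 0) = 0)
Add(Function('S')(-38, -184), Mul(-1, Function('W')(56))) = Add(Rational(-1, 180), Mul(-1, 0)) = Add(Rational(-1, 180), 0) = Rational(-1, 180)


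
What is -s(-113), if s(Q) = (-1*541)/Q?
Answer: -541/113 ≈ -4.7876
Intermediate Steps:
s(Q) = -541/Q
-s(-113) = -(-541)/(-113) = -(-541)*(-1)/113 = -1*541/113 = -541/113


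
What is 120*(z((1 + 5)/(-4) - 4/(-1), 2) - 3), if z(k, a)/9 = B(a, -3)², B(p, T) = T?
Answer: 9360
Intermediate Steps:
z(k, a) = 81 (z(k, a) = 9*(-3)² = 9*9 = 81)
120*(z((1 + 5)/(-4) - 4/(-1), 2) - 3) = 120*(81 - 3) = 120*78 = 9360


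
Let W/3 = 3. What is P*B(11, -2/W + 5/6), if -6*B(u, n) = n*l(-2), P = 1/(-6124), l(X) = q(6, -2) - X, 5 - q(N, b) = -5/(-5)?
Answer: 11/110232 ≈ 9.9790e-5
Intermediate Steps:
q(N, b) = 4 (q(N, b) = 5 - (-5)/(-5) = 5 - (-5)*(-1)/5 = 5 - 1*1 = 5 - 1 = 4)
W = 9 (W = 3*3 = 9)
l(X) = 4 - X
P = -1/6124 ≈ -0.00016329
B(u, n) = -n (B(u, n) = -n*(4 - 1*(-2))/6 = -n*(4 + 2)/6 = -n*6/6 = -n)
P*B(11, -2/W + 5/6) = -(-1)*(-2/9 + 5/6)/6124 = -(-1)*(-2*⅑ + 5*(⅙))/6124 = -(-1)*(-2/9 + ⅚)/6124 = -(-1)*11/(6124*18) = -1/6124*(-11/18) = 11/110232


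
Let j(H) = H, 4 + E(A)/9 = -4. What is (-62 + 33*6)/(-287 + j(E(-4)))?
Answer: -136/359 ≈ -0.37883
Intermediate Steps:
E(A) = -72 (E(A) = -36 + 9*(-4) = -36 - 36 = -72)
(-62 + 33*6)/(-287 + j(E(-4))) = (-62 + 33*6)/(-287 - 72) = (-62 + 198)/(-359) = 136*(-1/359) = -136/359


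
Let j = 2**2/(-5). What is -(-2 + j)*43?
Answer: 602/5 ≈ 120.40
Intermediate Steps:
j = -4/5 (j = 4*(-1/5) = -4/5 ≈ -0.80000)
-(-2 + j)*43 = -(-2 - 4/5)*43 = -1*(-14/5)*43 = (14/5)*43 = 602/5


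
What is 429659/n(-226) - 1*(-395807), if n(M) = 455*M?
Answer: 40700404151/102830 ≈ 3.9580e+5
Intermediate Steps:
429659/n(-226) - 1*(-395807) = 429659/((455*(-226))) - 1*(-395807) = 429659/(-102830) + 395807 = 429659*(-1/102830) + 395807 = -429659/102830 + 395807 = 40700404151/102830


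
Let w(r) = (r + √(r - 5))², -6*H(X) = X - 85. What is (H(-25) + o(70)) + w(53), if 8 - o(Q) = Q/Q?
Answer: 8647/3 + 424*√3 ≈ 3616.7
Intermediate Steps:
o(Q) = 7 (o(Q) = 8 - Q/Q = 8 - 1*1 = 8 - 1 = 7)
H(X) = 85/6 - X/6 (H(X) = -(X - 85)/6 = -(-85 + X)/6 = 85/6 - X/6)
w(r) = (r + √(-5 + r))²
(H(-25) + o(70)) + w(53) = ((85/6 - ⅙*(-25)) + 7) + (53 + √(-5 + 53))² = ((85/6 + 25/6) + 7) + (53 + √48)² = (55/3 + 7) + (53 + 4*√3)² = 76/3 + (53 + 4*√3)²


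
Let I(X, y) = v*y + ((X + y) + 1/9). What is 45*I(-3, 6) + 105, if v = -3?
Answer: -565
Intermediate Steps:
I(X, y) = 1/9 + X - 2*y (I(X, y) = -3*y + ((X + y) + 1/9) = -3*y + (1/9 + X + y) = 1/9 + X - 2*y)
45*I(-3, 6) + 105 = 45*(1/9 - 3 - 2*6) + 105 = 45*(1/9 - 3 - 12) + 105 = 45*(-134/9) + 105 = -670 + 105 = -565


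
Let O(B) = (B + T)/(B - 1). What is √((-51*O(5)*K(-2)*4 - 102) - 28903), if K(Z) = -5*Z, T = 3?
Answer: I*√33085 ≈ 181.89*I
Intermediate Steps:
O(B) = (3 + B)/(-1 + B) (O(B) = (B + 3)/(B - 1) = (3 + B)/(-1 + B))
√((-51*O(5)*K(-2)*4 - 102) - 28903) = √((-51*((3 + 5)/(-1 + 5))*(-5*(-2))*4 - 102) - 28903) = √((-51*(8/4)*10*4 - 102) - 28903) = √((-51*((¼)*8)*10*4 - 102) - 28903) = √((-51*2*10*4 - 102) - 28903) = √((-1020*4 - 102) - 28903) = √((-51*80 - 102) - 28903) = √((-4080 - 102) - 28903) = √(-4182 - 28903) = √(-33085) = I*√33085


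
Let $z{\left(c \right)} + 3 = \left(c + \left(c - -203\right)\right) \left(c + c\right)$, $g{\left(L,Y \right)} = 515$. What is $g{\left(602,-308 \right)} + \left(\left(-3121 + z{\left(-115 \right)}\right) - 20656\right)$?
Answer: $-17055$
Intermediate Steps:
$z{\left(c \right)} = -3 + 2 c \left(203 + 2 c\right)$ ($z{\left(c \right)} = -3 + \left(c + \left(c - -203\right)\right) \left(c + c\right) = -3 + \left(c + \left(c + 203\right)\right) 2 c = -3 + \left(c + \left(203 + c\right)\right) 2 c = -3 + \left(203 + 2 c\right) 2 c = -3 + 2 c \left(203 + 2 c\right)$)
$g{\left(602,-308 \right)} + \left(\left(-3121 + z{\left(-115 \right)}\right) - 20656\right) = 515 + \left(\left(-3121 + \left(-3 + 4 \left(-115\right)^{2} + 406 \left(-115\right)\right)\right) - 20656\right) = 515 - 17570 = -17055$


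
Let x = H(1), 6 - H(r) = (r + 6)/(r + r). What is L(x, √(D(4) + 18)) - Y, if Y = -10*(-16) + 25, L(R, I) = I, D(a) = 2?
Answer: -185 + 2*√5 ≈ -180.53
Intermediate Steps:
H(r) = 6 - (6 + r)/(2*r) (H(r) = 6 - (r + 6)/(r + r) = 6 - (6 + r)/(2*r))
x = 5/2 (x = 11/2 - 3/1 = 11/2 - 3*1 = 11/2 - 3 = 5/2 ≈ 2.5000)
Y = 185 (Y = 160 + 25 = 185)
L(x, √(D(4) + 18)) - Y = √(2 + 18) - 1*185 = √20 - 185 = 2*√5 - 185 = -185 + 2*√5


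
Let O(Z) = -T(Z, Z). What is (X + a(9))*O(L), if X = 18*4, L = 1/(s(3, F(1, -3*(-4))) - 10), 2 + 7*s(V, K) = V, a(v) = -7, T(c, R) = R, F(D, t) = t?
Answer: 455/69 ≈ 6.5942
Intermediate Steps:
s(V, K) = -2/7 + V/7
L = -7/69 (L = 1/((-2/7 + (⅐)*3) - 10) = 1/((-2/7 + 3/7) - 10) = 1/(⅐ - 10) = 1/(-69/7) = -7/69 ≈ -0.10145)
O(Z) = -Z
X = 72
(X + a(9))*O(L) = (72 - 7)*(-1*(-7/69)) = 65*(7/69) = 455/69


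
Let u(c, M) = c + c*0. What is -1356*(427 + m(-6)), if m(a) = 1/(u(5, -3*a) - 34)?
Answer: -16789992/29 ≈ -5.7897e+5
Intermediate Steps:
u(c, M) = c (u(c, M) = c + 0 = c)
m(a) = -1/29 (m(a) = 1/(5 - 34) = 1/(-29) = -1/29)
-1356*(427 + m(-6)) = -1356*(427 - 1/29) = -1356*12382/29 = -16789992/29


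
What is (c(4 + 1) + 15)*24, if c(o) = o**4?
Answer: 15360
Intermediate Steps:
(c(4 + 1) + 15)*24 = ((4 + 1)**4 + 15)*24 = (5**4 + 15)*24 = (625 + 15)*24 = 640*24 = 15360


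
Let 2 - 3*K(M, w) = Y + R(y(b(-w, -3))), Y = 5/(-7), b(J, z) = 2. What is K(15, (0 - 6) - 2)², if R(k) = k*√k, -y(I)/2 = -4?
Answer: 8483/147 - 608*√2/63 ≈ 44.059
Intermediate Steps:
y(I) = 8 (y(I) = -2*(-4) = 8)
R(k) = k^(3/2)
Y = -5/7 (Y = 5*(-⅐) = -5/7 ≈ -0.71429)
K(M, w) = 19/21 - 16*√2/3 (K(M, w) = ⅔ - (-5/7 + 8^(3/2))/3 = ⅔ - (-5/7 + 16*√2)/3 = ⅔ + (5/21 - 16*√2/3) = 19/21 - 16*√2/3)
K(15, (0 - 6) - 2)² = (19/21 - 16*√2/3)²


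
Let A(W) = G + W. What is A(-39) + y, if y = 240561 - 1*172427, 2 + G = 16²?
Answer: 68349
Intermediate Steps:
G = 254 (G = -2 + 16² = -2 + 256 = 254)
A(W) = 254 + W
y = 68134 (y = 240561 - 172427 = 68134)
A(-39) + y = (254 - 39) + 68134 = 215 + 68134 = 68349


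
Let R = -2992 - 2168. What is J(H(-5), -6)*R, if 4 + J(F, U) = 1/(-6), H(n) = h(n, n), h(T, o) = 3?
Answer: 21500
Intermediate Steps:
H(n) = 3
J(F, U) = -25/6 (J(F, U) = -4 + 1/(-6) = -4 - ⅙ = -25/6)
R = -5160
J(H(-5), -6)*R = -25/6*(-5160) = 21500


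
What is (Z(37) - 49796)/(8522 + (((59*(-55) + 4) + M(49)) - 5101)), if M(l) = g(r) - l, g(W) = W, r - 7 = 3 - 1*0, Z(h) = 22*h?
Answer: -48982/141 ≈ -347.39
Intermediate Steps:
r = 10 (r = 7 + (3 - 1*0) = 7 + (3 + 0) = 7 + 3 = 10)
M(l) = 10 - l
(Z(37) - 49796)/(8522 + (((59*(-55) + 4) + M(49)) - 5101)) = (22*37 - 49796)/(8522 + (((59*(-55) + 4) + (10 - 1*49)) - 5101)) = (814 - 49796)/(8522 + (((-3245 + 4) + (10 - 49)) - 5101)) = -48982/(8522 + ((-3241 - 39) - 5101)) = -48982/(8522 + (-3280 - 5101)) = -48982/(8522 - 8381) = -48982/141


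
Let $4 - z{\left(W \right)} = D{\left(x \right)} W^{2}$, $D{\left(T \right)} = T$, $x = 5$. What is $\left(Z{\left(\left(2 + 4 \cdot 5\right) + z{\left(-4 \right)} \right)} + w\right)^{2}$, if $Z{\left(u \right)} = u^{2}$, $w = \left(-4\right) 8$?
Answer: $8317456$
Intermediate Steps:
$z{\left(W \right)} = 4 - 5 W^{2}$
$w = -32$
$\left(Z{\left(\left(2 + 4 \cdot 5\right) + z{\left(-4 \right)} \right)} + w\right)^{2} = \left(\left(\left(2 + 4 \cdot 5\right) + \left(4 - 5 \left(-4\right)^{2}\right)\right)^{2} - 32\right)^{2} = \left(\left(\left(2 + 20\right) + \left(4 - 80\right)\right)^{2} - 32\right)^{2} = \left(\left(22 + \left(4 - 80\right)\right)^{2} - 32\right)^{2} = \left(\left(22 - 76\right)^{2} - 32\right)^{2} = \left(\left(-54\right)^{2} - 32\right)^{2} = \left(2916 - 32\right)^{2} = 2884^{2} = 8317456$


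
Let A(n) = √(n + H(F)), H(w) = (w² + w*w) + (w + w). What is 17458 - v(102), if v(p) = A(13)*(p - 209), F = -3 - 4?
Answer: 17458 + 107*√97 ≈ 18512.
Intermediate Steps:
F = -7
H(w) = 2*w + 2*w² (H(w) = (w² + w²) + 2*w = 2*w² + 2*w = 2*w + 2*w²)
A(n) = √(84 + n) (A(n) = √(n + 2*(-7)*(1 - 7)) = √(n + 2*(-7)*(-6)) = √(n + 84) = √(84 + n))
v(p) = √97*(-209 + p) (v(p) = √(84 + 13)*(p - 209) = √97*(-209 + p))
17458 - v(102) = 17458 - √97*(-209 + 102) = 17458 - √97*(-107) = 17458 - (-107)*√97 = 17458 + 107*√97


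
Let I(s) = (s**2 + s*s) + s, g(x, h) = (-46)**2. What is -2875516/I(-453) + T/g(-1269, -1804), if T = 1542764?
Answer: 156598662851/216871485 ≈ 722.08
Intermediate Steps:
g(x, h) = 2116
I(s) = s + 2*s**2 (I(s) = (s**2 + s**2) + s = 2*s**2 + s = s + 2*s**2)
-2875516/I(-453) + T/g(-1269, -1804) = -2875516*(-1/(453*(1 + 2*(-453)))) + 1542764/2116 = -2875516*(-1/(453*(1 - 906))) + 1542764*(1/2116) = -2875516/((-453*(-905))) + 385691/529 = -2875516/409965 + 385691/529 = 156598662851/216871485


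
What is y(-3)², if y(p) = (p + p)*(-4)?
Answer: 576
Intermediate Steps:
y(p) = -8*p (y(p) = (2*p)*(-4) = -8*p)
y(-3)² = (-8*(-3))² = 24² = 576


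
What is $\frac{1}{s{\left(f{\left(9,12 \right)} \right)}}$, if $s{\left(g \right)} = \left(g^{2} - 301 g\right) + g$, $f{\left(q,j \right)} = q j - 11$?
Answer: $- \frac{1}{19691} \approx -5.0785 \cdot 10^{-5}$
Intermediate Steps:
$f{\left(q,j \right)} = -11 + j q$ ($f{\left(q,j \right)} = j q - 11 = -11 + j q$)
$s{\left(g \right)} = g^{2} - 300 g$
$\frac{1}{s{\left(f{\left(9,12 \right)} \right)}} = \frac{1}{\left(-11 + 12 \cdot 9\right) \left(-300 + \left(-11 + 12 \cdot 9\right)\right)} = \frac{1}{\left(-11 + 108\right) \left(-300 + \left(-11 + 108\right)\right)} = \frac{1}{97 \left(-300 + 97\right)} = \frac{1}{97 \left(-203\right)} = \frac{1}{-19691} = - \frac{1}{19691}$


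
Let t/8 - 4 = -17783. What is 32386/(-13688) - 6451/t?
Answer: -564753033/243358952 ≈ -2.3207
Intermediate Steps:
t = -142232 (t = 32 + 8*(-17783) = 32 - 142264 = -142232)
32386/(-13688) - 6451/t = 32386/(-13688) - 6451/(-142232) = 32386*(-1/13688) - 6451*(-1/142232) = -16193/6844 + 6451/142232 = -564753033/243358952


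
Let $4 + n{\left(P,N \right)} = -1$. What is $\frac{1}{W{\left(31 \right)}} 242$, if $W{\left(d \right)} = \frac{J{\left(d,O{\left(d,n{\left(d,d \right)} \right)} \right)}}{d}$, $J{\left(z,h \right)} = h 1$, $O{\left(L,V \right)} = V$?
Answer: $- \frac{7502}{5} \approx -1500.4$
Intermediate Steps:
$n{\left(P,N \right)} = -5$ ($n{\left(P,N \right)} = -4 - 1 = -5$)
$J{\left(z,h \right)} = h$
$W{\left(d \right)} = - \frac{5}{d}$
$\frac{1}{W{\left(31 \right)}} 242 = \frac{1}{\left(-5\right) \frac{1}{31}} \cdot 242 = \frac{1}{- \frac{5}{31}} \cdot 242 = \left(- \frac{31}{5}\right) 242 = - \frac{7502}{5}$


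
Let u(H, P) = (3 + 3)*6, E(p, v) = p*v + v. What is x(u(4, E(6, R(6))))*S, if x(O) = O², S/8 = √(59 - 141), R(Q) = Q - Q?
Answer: 10368*I*√82 ≈ 93886.0*I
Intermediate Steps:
R(Q) = 0
S = 8*I*√82 (S = 8*√(59 - 141) = 8*√(-82) = 8*(I*√82) = 8*I*√82 ≈ 72.443*I)
E(p, v) = v + p*v
u(H, P) = 36 (u(H, P) = 6*6 = 36)
x(u(4, E(6, R(6))))*S = 36²*(8*I*√82) = 1296*(8*I*√82) = 10368*I*√82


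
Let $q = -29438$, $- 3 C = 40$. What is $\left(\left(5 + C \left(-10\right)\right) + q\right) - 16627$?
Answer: $- \frac{137780}{3} \approx -45927.0$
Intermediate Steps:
$C = - \frac{40}{3}$ ($C = \left(- \frac{1}{3}\right) 40 = - \frac{40}{3} \approx -13.333$)
$\left(\left(5 + C \left(-10\right)\right) + q\right) - 16627 = \left(\left(5 - - \frac{400}{3}\right) - 29438\right) - 16627 = \left(\left(5 + \frac{400}{3}\right) - 29438\right) - 16627 = \left(\frac{415}{3} - 29438\right) - 16627 = - \frac{87899}{3} - 16627 = - \frac{137780}{3}$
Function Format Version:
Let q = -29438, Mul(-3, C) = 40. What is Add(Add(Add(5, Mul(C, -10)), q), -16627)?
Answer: Rational(-137780, 3) ≈ -45927.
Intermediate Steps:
C = Rational(-40, 3) (C = Mul(Rational(-1, 3), 40) = Rational(-40, 3) ≈ -13.333)
Add(Add(Add(5, Mul(C, -10)), q), -16627) = Add(Add(Add(5, Mul(Rational(-40, 3), -10)), -29438), -16627) = Add(Add(Add(5, Rational(400, 3)), -29438), -16627) = Add(Add(Rational(415, 3), -29438), -16627) = Add(Rational(-87899, 3), -16627) = Rational(-137780, 3)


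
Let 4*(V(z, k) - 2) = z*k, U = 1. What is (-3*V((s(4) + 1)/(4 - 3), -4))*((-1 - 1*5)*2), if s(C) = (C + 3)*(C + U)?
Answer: -1224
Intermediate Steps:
s(C) = (1 + C)*(3 + C) (s(C) = (C + 3)*(C + 1) = (3 + C)*(1 + C) = (1 + C)*(3 + C))
V(z, k) = 2 + k*z/4 (V(z, k) = 2 + (z*k)/4 = 2 + (k*z)/4 = 2 + k*z/4)
(-3*V((s(4) + 1)/(4 - 3), -4))*((-1 - 1*5)*2) = (-3*(2 + (¼)*(-4)*(((3 + 4² + 4*4) + 1)/(4 - 3))))*((-1 - 1*5)*2) = (-3*(2 + (¼)*(-4)*(((3 + 16 + 16) + 1)/1)))*((-1 - 5)*2) = (-3*(2 + (¼)*(-4)*((35 + 1)*1)))*(-6*2) = -3*(2 + (¼)*(-4)*(36*1))*(-12) = -3*(2 + (¼)*(-4)*36)*(-12) = -3*(2 - 36)*(-12) = -3*(-34)*(-12) = 102*(-12) = -1224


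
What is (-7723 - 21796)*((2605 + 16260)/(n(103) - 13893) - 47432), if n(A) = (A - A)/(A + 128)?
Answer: 1768434022789/1263 ≈ 1.4002e+9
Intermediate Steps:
n(A) = 0 (n(A) = 0/(128 + A) = 0)
(-7723 - 21796)*((2605 + 16260)/(n(103) - 13893) - 47432) = (-7723 - 21796)*((2605 + 16260)/(0 - 13893) - 47432) = -29519*(18865/(-13893) - 47432) = -29519*(18865*(-1/13893) - 47432) = -29519*(-1715/1263 - 47432) = -29519*(-59908331/1263) = 1768434022789/1263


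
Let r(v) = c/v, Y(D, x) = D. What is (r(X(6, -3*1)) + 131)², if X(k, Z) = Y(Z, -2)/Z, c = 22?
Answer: 23409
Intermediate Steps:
X(k, Z) = 1 (X(k, Z) = Z/Z = 1)
r(v) = 22/v
(r(X(6, -3*1)) + 131)² = (22/1 + 131)² = (22*1 + 131)² = (22 + 131)² = 153² = 23409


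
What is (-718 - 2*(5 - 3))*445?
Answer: -321290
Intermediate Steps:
(-718 - 2*(5 - 3))*445 = (-718 - 2*2)*445 = (-718 - 4)*445 = -722*445 = -321290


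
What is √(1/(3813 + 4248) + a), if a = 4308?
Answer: √279932646129/8061 ≈ 65.635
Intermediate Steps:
√(1/(3813 + 4248) + a) = √(1/(3813 + 4248) + 4308) = √(1/8061 + 4308) = √(34726789/8061) = √279932646129/8061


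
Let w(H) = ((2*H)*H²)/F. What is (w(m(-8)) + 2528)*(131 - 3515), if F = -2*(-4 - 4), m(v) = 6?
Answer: -8646120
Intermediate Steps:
F = 16 (F = -2*(-8) = 16)
w(H) = H³/8 (w(H) = ((2*H)*H²)/16 = (2*H³)*(1/16) = H³/8)
(w(m(-8)) + 2528)*(131 - 3515) = ((⅛)*6³ + 2528)*(131 - 3515) = ((⅛)*216 + 2528)*(-3384) = (27 + 2528)*(-3384) = 2555*(-3384) = -8646120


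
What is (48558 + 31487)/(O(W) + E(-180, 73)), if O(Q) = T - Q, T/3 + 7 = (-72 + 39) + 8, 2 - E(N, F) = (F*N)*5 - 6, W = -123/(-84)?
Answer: 448252/367419 ≈ 1.2200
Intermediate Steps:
W = 41/28 (W = -123*(-1/84) = 41/28 ≈ 1.4643)
E(N, F) = 8 - 5*F*N (E(N, F) = 2 - ((F*N)*5 - 6) = 2 - (5*F*N - 6) = 2 - (-6 + 5*F*N) = 2 + (6 - 5*F*N) = 8 - 5*F*N)
T = -96 (T = -21 + 3*((-72 + 39) + 8) = -21 + 3*(-33 + 8) = -21 + 3*(-25) = -21 - 75 = -96)
O(Q) = -96 - Q
(48558 + 31487)/(O(W) + E(-180, 73)) = (48558 + 31487)/((-96 - 1*41/28) + (8 - 5*73*(-180))) = 80045/((-96 - 41/28) + (8 + 65700)) = 80045/(-2729/28 + 65708) = 80045/(1837095/28) = 80045*(28/1837095) = 448252/367419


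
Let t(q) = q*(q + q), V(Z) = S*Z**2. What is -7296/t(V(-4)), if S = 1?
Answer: -57/4 ≈ -14.250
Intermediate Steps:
V(Z) = Z**2 (V(Z) = 1*Z**2 = Z**2)
t(q) = 2*q**2 (t(q) = q*(2*q) = 2*q**2)
-7296/t(V(-4)) = -7296/(2*((-4)**2)**2) = -7296/(2*16**2) = -7296/(2*256) = -7296/512 = -7296*1/512 = -57/4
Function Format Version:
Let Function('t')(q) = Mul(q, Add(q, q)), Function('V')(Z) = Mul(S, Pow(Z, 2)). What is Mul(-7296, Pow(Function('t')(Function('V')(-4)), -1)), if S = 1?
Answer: Rational(-57, 4) ≈ -14.250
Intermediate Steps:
Function('V')(Z) = Pow(Z, 2) (Function('V')(Z) = Mul(1, Pow(Z, 2)) = Pow(Z, 2))
Function('t')(q) = Mul(2, Pow(q, 2)) (Function('t')(q) = Mul(q, Mul(2, q)) = Mul(2, Pow(q, 2)))
Mul(-7296, Pow(Function('t')(Function('V')(-4)), -1)) = Mul(-7296, Pow(Mul(2, Pow(Pow(-4, 2), 2)), -1)) = Mul(-7296, Pow(Mul(2, Pow(16, 2)), -1)) = Mul(-7296, Pow(Mul(2, 256), -1)) = Mul(-7296, Pow(512, -1)) = Mul(-7296, Rational(1, 512)) = Rational(-57, 4)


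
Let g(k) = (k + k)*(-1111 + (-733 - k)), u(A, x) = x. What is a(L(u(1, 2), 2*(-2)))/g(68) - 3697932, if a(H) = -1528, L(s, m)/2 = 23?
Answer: -120197581537/32504 ≈ -3.6979e+6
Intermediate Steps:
L(s, m) = 46 (L(s, m) = 2*23 = 46)
g(k) = 2*k*(-1844 - k) (g(k) = (2*k)*(-1844 - k) = 2*k*(-1844 - k))
a(L(u(1, 2), 2*(-2)))/g(68) - 3697932 = -1528*(-1/(136*(1844 + 68))) - 3697932 = -1528/((-2*68*1912)) - 3697932 = -1528/(-260032) - 3697932 = -1528*(-1/260032) - 3697932 = 191/32504 - 3697932 = -120197581537/32504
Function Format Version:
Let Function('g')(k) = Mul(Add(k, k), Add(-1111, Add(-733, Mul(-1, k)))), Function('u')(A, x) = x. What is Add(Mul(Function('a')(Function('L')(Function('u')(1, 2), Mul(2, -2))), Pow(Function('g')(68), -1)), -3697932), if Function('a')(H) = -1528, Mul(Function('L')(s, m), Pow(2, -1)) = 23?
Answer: Rational(-120197581537, 32504) ≈ -3.6979e+6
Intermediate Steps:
Function('L')(s, m) = 46 (Function('L')(s, m) = Mul(2, 23) = 46)
Function('g')(k) = Mul(2, k, Add(-1844, Mul(-1, k))) (Function('g')(k) = Mul(Mul(2, k), Add(-1844, Mul(-1, k))) = Mul(2, k, Add(-1844, Mul(-1, k))))
Add(Mul(Function('a')(Function('L')(Function('u')(1, 2), Mul(2, -2))), Pow(Function('g')(68), -1)), -3697932) = Add(Mul(-1528, Pow(Mul(-2, 68, Add(1844, 68)), -1)), -3697932) = Add(Mul(-1528, Pow(Mul(-2, 68, 1912), -1)), -3697932) = Add(Mul(-1528, Pow(-260032, -1)), -3697932) = Add(Mul(-1528, Rational(-1, 260032)), -3697932) = Add(Rational(191, 32504), -3697932) = Rational(-120197581537, 32504)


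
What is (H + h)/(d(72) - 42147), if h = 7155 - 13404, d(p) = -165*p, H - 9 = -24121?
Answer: 30361/54027 ≈ 0.56196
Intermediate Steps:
H = -24112 (H = 9 - 24121 = -24112)
h = -6249
(H + h)/(d(72) - 42147) = (-24112 - 6249)/(-165*72 - 42147) = -30361/(-11880 - 42147) = -30361/(-54027) = -30361*(-1/54027) = 30361/54027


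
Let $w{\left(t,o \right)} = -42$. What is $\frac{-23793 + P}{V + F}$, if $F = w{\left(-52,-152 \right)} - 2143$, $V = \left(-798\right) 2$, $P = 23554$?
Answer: $\frac{239}{3781} \approx 0.063211$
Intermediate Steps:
$V = -1596$
$F = -2185$ ($F = -42 - 2143 = -2185$)
$\frac{-23793 + P}{V + F} = \frac{-23793 + 23554}{-1596 - 2185} = - \frac{239}{-3781} = \left(-239\right) \left(- \frac{1}{3781}\right) = \frac{239}{3781}$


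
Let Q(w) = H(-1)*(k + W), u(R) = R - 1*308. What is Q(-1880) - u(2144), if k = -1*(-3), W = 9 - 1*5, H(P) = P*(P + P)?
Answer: -1822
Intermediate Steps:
H(P) = 2*P² (H(P) = P*(2*P) = 2*P²)
W = 4 (W = 9 - 5 = 4)
k = 3
u(R) = -308 + R (u(R) = R - 308 = -308 + R)
Q(w) = 14 (Q(w) = (2*(-1)²)*(3 + 4) = (2*1)*7 = 2*7 = 14)
Q(-1880) - u(2144) = 14 - (-308 + 2144) = 14 - 1*1836 = 14 - 1836 = -1822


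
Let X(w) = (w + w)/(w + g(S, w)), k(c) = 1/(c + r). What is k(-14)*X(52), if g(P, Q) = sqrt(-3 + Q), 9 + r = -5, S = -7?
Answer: -26/413 ≈ -0.062954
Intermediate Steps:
r = -14 (r = -9 - 5 = -14)
k(c) = 1/(-14 + c) (k(c) = 1/(c - 14) = 1/(-14 + c))
X(w) = 2*w/(w + sqrt(-3 + w)) (X(w) = (w + w)/(w + sqrt(-3 + w)) = (2*w)/(w + sqrt(-3 + w)) = 2*w/(w + sqrt(-3 + w)))
k(-14)*X(52) = (2*52/(52 + sqrt(-3 + 52)))/(-14 - 14) = (2*52/(52 + sqrt(49)))/(-28) = -52/(14*(52 + 7)) = -52/(14*59) = -1/28*104/59 = -26/413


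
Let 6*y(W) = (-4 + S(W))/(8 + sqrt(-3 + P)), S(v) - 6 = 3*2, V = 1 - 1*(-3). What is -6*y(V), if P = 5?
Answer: -32/31 + 4*sqrt(2)/31 ≈ -0.84978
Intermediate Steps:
V = 4 (V = 1 + 3 = 4)
S(v) = 12 (S(v) = 6 + 3*2 = 6 + 6 = 12)
y(W) = 4/(3*(8 + sqrt(2))) (y(W) = ((-4 + 12)/(8 + sqrt(-3 + 5)))/6 = (8/(8 + sqrt(2)))/6 = 4/(3*(8 + sqrt(2))))
-6*y(V) = -6*(16/93 - 2*sqrt(2)/93) = -32/31 + 4*sqrt(2)/31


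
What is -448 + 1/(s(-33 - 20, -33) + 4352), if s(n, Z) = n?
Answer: -1925951/4299 ≈ -448.00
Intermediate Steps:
-448 + 1/(s(-33 - 20, -33) + 4352) = -448 + 1/((-33 - 20) + 4352) = -448 + 1/(-53 + 4352) = -448 + 1/4299 = -1925951/4299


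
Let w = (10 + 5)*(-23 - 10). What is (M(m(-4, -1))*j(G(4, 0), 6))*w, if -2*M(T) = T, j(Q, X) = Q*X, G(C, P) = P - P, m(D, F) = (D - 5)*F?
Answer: 0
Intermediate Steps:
m(D, F) = F*(-5 + D) (m(D, F) = (-5 + D)*F = F*(-5 + D))
G(C, P) = 0
w = -495 (w = 15*(-33) = -495)
M(T) = -T/2
(M(m(-4, -1))*j(G(4, 0), 6))*w = ((-(-1)*(-5 - 4)/2)*(0*6))*(-495) = (-(-1)*(-9)/2*0)*(-495) = (-1/2*9*0)*(-495) = -9/2*0*(-495) = 0*(-495) = 0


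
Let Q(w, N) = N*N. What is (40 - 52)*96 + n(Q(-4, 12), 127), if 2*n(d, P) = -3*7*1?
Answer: -2325/2 ≈ -1162.5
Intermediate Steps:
Q(w, N) = N²
n(d, P) = -21/2 (n(d, P) = (-3*7*1)/2 = (-21*1)/2 = (½)*(-21) = -21/2)
(40 - 52)*96 + n(Q(-4, 12), 127) = (40 - 52)*96 - 21/2 = -12*96 - 21/2 = -1152 - 21/2 = -2325/2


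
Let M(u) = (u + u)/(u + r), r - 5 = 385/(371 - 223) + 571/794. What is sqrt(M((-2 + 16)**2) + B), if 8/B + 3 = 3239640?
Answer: 2*sqrt(24810955566112532567410)/227438715585 ≈ 1.3851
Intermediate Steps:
r = 488879/58756 (r = 5 + (385/(371 - 223) + 571/794) = 5 + (385/148 + 571*(1/794)) = 5 + (385*(1/148) + 571/794) = 5 + (385/148 + 571/794) = 5 + 195099/58756 = 488879/58756 ≈ 8.3205)
B = 8/3239637 (B = 8/(-3 + 3239640) = 8/3239637 ≈ 2.4694e-6)
M(u) = 2*u/(488879/58756 + u) (M(u) = (u + u)/(u + 488879/58756) = (2*u)/(488879/58756 + u) = 2*u/(488879/58756 + u))
sqrt(M((-2 + 16)**2) + B) = sqrt(117512*(-2 + 16)**2/(488879 + 58756*(-2 + 16)**2) + 8/3239637) = sqrt(117512*14**2/(488879 + 58756*14**2) + 8/3239637) = sqrt(117512*196/(488879 + 58756*196) + 8/3239637) = sqrt(117512*196/(488879 + 11516176) + 8/3239637) = sqrt(117512*196/12005055 + 8/3239637) = sqrt(117512*196*(1/12005055) + 8/3239637) = sqrt(23032352/12005055 + 8/3239637) = sqrt(24872185258888/12964006788345) = 2*sqrt(24810955566112532567410)/227438715585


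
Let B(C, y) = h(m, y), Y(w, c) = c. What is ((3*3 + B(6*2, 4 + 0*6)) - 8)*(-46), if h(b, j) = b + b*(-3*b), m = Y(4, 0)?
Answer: -46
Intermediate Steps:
m = 0
h(b, j) = b - 3*b²
B(C, y) = 0 (B(C, y) = 0*(1 - 3*0) = 0*(1 + 0) = 0*1 = 0)
((3*3 + B(6*2, 4 + 0*6)) - 8)*(-46) = ((3*3 + 0) - 8)*(-46) = ((9 + 0) - 8)*(-46) = (9 - 8)*(-46) = 1*(-46) = -46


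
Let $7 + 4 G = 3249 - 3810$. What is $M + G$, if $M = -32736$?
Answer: $-32878$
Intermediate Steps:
$G = -142$ ($G = - \frac{7}{4} + \frac{3249 - 3810}{4} = - \frac{7}{4} + \frac{1}{4} \left(-561\right) = - \frac{7}{4} - \frac{561}{4} = -142$)
$M + G = -32736 - 142 = -32878$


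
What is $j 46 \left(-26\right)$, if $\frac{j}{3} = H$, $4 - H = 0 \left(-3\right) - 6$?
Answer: $-35880$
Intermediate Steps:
$H = 10$ ($H = 4 - \left(0 \left(-3\right) - 6\right) = 4 - \left(0 - 6\right) = 4 - -6 = 4 + 6 = 10$)
$j = 30$ ($j = 3 \cdot 10 = 30$)
$j 46 \left(-26\right) = 30 \cdot 46 \left(-26\right) = 1380 \left(-26\right) = -35880$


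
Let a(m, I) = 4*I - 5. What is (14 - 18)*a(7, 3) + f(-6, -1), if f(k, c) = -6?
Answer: -34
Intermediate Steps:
a(m, I) = -5 + 4*I
(14 - 18)*a(7, 3) + f(-6, -1) = (14 - 18)*(-5 + 4*3) - 6 = -4*(-5 + 12) - 6 = -4*7 - 6 = -28 - 6 = -34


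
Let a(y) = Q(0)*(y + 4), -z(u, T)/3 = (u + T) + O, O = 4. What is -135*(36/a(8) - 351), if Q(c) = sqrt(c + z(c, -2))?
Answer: 47385 + 135*I*sqrt(6)/2 ≈ 47385.0 + 165.34*I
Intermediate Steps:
z(u, T) = -12 - 3*T - 3*u (z(u, T) = -3*((u + T) + 4) = -3*((T + u) + 4) = -3*(4 + T + u) = -12 - 3*T - 3*u)
Q(c) = sqrt(-6 - 2*c) (Q(c) = sqrt(c + (-12 - 3*(-2) - 3*c)) = sqrt(c + (-12 + 6 - 3*c)) = sqrt(c + (-6 - 3*c)) = sqrt(-6 - 2*c))
a(y) = I*sqrt(6)*(4 + y) (a(y) = sqrt(-6 - 2*0)*(y + 4) = sqrt(-6 + 0)*(4 + y) = sqrt(-6)*(4 + y) = (I*sqrt(6))*(4 + y) = I*sqrt(6)*(4 + y))
-135*(36/a(8) - 351) = -135*(36/((I*sqrt(6)*(4 + 8))) - 351) = -135*(36/((I*sqrt(6)*12)) - 351) = -135*(36/((12*I*sqrt(6))) - 351) = -135*(36*(-I*sqrt(6)/72) - 351) = -135*(-I*sqrt(6)/2 - 351) = -135*(-351 - I*sqrt(6)/2) = 47385 + 135*I*sqrt(6)/2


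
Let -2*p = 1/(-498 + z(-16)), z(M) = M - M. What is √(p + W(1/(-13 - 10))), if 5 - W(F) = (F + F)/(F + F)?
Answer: √992265/498 ≈ 2.0003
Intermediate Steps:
z(M) = 0
W(F) = 4 (W(F) = 5 - (F + F)/(F + F) = 5 - 2*F/(2*F) = 5 - 2*F*1/(2*F) = 5 - 1*1 = 5 - 1 = 4)
p = 1/996 (p = -1/(2*(-498 + 0)) = -½/(-498) = -½*(-1/498) = 1/996 ≈ 0.0010040)
√(p + W(1/(-13 - 10))) = √(1/996 + 4) = √(3985/996) = √992265/498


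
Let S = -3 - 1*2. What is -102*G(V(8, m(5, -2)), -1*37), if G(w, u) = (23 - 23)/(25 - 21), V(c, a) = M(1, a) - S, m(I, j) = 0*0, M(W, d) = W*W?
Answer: 0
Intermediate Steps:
M(W, d) = W²
S = -5 (S = -3 - 2 = -5)
m(I, j) = 0
V(c, a) = 6 (V(c, a) = 1² - 1*(-5) = 1 + 5 = 6)
G(w, u) = 0 (G(w, u) = 0/4 = 0*(¼) = 0)
-102*G(V(8, m(5, -2)), -1*37) = -102*0 = 0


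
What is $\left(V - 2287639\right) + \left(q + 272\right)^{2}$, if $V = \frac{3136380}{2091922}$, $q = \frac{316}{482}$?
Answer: $- \frac{134458777711560909}{60750460841} \approx -2.2133 \cdot 10^{6}$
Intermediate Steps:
$q = \frac{158}{241}$ ($q = 316 \cdot \frac{1}{482} = \frac{158}{241} \approx 0.6556$)
$V = \frac{1568190}{1045961}$ ($V = 3136380 \cdot \frac{1}{2091922} = \frac{1568190}{1045961} \approx 1.4993$)
$\left(V - 2287639\right) + \left(q + 272\right)^{2} = \left(\frac{1568190}{1045961} - 2287639\right) + \left(\frac{158}{241} + 272\right)^{2} = - \frac{2392779607889}{1045961} + \left(\frac{65710}{241}\right)^{2} = - \frac{2392779607889}{1045961} + \frac{4317804100}{58081} = - \frac{134458777711560909}{60750460841}$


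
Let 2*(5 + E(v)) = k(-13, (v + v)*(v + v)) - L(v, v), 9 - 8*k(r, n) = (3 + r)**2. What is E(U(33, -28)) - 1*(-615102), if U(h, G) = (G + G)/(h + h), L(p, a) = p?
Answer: 324768437/528 ≈ 6.1509e+5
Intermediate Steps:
k(r, n) = 9/8 - (3 + r)**2/8
U(h, G) = G/h (U(h, G) = (2*G)/((2*h)) = (2*G)*(1/(2*h)) = G/h)
E(v) = -171/16 - v/2 (E(v) = -5 + ((9/8 - (3 - 13)**2/8) - v)/2 = -5 + ((9/8 - 1/8*(-10)**2) - v)/2 = -5 + ((9/8 - 1/8*100) - v)/2 = -5 + ((9/8 - 25/2) - v)/2 = -5 + (-91/8 - v)/2 = -5 + (-91/16 - v/2) = -171/16 - v/2)
E(U(33, -28)) - 1*(-615102) = (-171/16 - (-14)/33) - 1*(-615102) = (-171/16 - (-14)/33) + 615102 = (-171/16 - 1/2*(-28/33)) + 615102 = (-171/16 + 14/33) + 615102 = -5419/528 + 615102 = 324768437/528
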